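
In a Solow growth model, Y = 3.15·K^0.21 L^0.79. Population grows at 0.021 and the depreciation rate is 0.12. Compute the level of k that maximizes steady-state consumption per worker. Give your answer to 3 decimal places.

k_gold ≈ 7.076

The effective depreciation rate is n + δ = 0.021 + 0.12 = 0.141.
Golden rule sets MPK = n+δ: 0.21·3.15·k^(0.21−1) = 0.141, so k_gold = (0.21·3.15/0.141)^(1/0.79) ≈ 7.0756.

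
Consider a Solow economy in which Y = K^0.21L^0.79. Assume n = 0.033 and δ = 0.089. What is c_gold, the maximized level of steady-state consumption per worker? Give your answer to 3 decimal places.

c_gold ≈ 0.913

Capital per worker breaks even when investment replaces (n + δ)·k; here n + δ = 0.122.
At the golden rule the marginal product of capital equals n+δ: 0.21·k^(0.21−1) = 0.122. Solving, k_gold = (0.21/0.122)^(1/0.79) ≈ 1.9886.
y_gold = 1.9886^0.21 ≈ 1.1553.
c_gold = y_gold − (n+δ)·k_gold = 1.1553 − 0.122·1.9886 ≈ 0.9127.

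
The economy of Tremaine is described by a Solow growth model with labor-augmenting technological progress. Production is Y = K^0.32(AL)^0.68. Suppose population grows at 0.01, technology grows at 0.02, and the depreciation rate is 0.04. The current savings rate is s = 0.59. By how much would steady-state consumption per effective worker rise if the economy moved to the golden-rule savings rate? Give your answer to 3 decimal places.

The effective depreciation rate is n + g + δ = 0.01 + 0.02 + 0.04 = 0.07.
Current steady state (s = 0.59): k* = (0.59/0.07)^(1/0.68) ≈ 22.9828, y* = 22.9828^0.32 ≈ 2.7268, c* = (1−0.59)·2.7268 ≈ 1.1180.
Golden rule sets MPK = n+g+δ: 0.32·k^(0.32−1) = 0.07, so k_gold = (0.32/0.07)^(1/0.68) ≈ 9.3468.
y_gold = 9.3468^0.32 ≈ 2.0446, c_gold = y_gold − 0.07·k_gold ≈ 1.3903.
Gain: Δc = 1.3903 − 1.1180 ≈ 0.2724.

Δc ≈ 0.272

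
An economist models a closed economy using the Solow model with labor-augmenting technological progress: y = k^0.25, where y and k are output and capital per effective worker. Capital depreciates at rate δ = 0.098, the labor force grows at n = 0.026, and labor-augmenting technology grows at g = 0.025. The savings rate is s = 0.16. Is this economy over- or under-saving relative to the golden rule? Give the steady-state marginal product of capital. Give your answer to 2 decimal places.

The effective depreciation rate is n + g + δ = 0.026 + 0.025 + 0.098 = 0.149.
Steady-state k*: s·k^0.25 = 0.149·k gives k* = (0.16/0.149)^(1/0.75) ≈ 1.0996.
MPK = 0.25·1.0996^(-0.75) ≈ 0.2328.
MPK > n+g+δ = 0.149, so the economy is dynamically efficient (under-saving).

under-saving; MPK ≈ 0.23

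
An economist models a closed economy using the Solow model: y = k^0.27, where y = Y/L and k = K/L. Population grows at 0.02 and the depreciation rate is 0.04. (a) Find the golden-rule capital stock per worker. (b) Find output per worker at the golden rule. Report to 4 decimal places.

(a) k_gold ≈ 7.8490; (b) y_gold ≈ 1.7442

Break-even investment rate: n + δ = 0.02 + 0.04 = 0.06.
Setting f'(k) = n+δ gives 0.27·k^(0.27−1) = 0.06, hence k_gold = (0.27/0.06)^(1/0.73) ≈ 7.8490.
y_gold = 7.8490^0.27 ≈ 1.7442.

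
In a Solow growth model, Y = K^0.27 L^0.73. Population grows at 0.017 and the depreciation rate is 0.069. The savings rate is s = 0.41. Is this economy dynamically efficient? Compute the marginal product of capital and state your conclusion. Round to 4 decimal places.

dynamically inefficient; MPK ≈ 0.0566

Capital per worker breaks even when investment replaces (n + δ)·k; here n + δ = 0.086.
Steady-state k*: s·k^0.27 = 0.086·k gives k* = (0.41/0.086)^(1/0.73) ≈ 8.4949.
MPK = 0.27·8.4949^(-0.73) ≈ 0.0566.
MPK < n+δ = 0.086, so the economy is dynamically inefficient (over-saving).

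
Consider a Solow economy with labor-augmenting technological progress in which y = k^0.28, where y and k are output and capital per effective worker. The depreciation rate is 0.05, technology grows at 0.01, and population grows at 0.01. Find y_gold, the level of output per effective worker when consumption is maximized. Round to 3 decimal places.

Break-even investment rate: n + g + δ = 0.01 + 0.01 + 0.05 = 0.07.
Golden rule sets MPK = n+g+δ: 0.28·k^(0.28−1) = 0.07, so k_gold = (0.28/0.07)^(1/0.72) ≈ 6.8580.
Output: y_gold = k_gold^0.28 = 6.8580^0.28 ≈ 1.7145.

y_gold ≈ 1.714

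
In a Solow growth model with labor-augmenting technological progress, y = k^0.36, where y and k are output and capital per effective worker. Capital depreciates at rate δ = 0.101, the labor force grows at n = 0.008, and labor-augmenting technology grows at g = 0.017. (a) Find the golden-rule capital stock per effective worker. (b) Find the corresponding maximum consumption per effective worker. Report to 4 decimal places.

(a) k_gold ≈ 5.1570; (b) c_gold ≈ 1.1552

Break-even investment rate: n + g + δ = 0.008 + 0.017 + 0.101 = 0.126.
At the golden rule the marginal product of capital equals n+g+δ: 0.36·k^(0.36−1) = 0.126. Solving, k_gold = (0.36/0.126)^(1/0.64) ≈ 5.1570.
y_gold = 5.1570^0.36 ≈ 1.8049; c_gold = y_gold − 0.126·k_gold ≈ 1.1552.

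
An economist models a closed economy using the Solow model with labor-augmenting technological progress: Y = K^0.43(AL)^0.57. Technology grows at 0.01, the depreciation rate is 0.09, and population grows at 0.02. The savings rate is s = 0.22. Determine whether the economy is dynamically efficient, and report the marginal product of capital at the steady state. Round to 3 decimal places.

dynamically efficient; MPK ≈ 0.235

n + g + δ = 0.02 + 0.01 + 0.09 = 0.12.
Steady-state k*: s·k^0.43 = 0.12·k gives k* = (0.22/0.12)^(1/0.57) ≈ 2.8962.
MPK = 0.43·2.8962^(-0.57) ≈ 0.2345.
MPK > n+g+δ = 0.12, so the economy is dynamically efficient (under-saving).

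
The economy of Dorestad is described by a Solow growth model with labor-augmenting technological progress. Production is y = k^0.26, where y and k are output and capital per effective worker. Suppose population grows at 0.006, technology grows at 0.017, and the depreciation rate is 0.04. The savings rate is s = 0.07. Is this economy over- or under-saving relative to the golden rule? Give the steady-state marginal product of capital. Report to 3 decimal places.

under-saving; MPK ≈ 0.234

n + g + δ = 0.006 + 0.017 + 0.04 = 0.063.
Steady-state k*: s·k^0.26 = 0.063·k gives k* = (0.07/0.063)^(1/0.74) ≈ 1.1530.
MPK = 0.26·1.1530^(-0.74) ≈ 0.2340.
MPK > n+g+δ = 0.063, so the economy is dynamically efficient (under-saving).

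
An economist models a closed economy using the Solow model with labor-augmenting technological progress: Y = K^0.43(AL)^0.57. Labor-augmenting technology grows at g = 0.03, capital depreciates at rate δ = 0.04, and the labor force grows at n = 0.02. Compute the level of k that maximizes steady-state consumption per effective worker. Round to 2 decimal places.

k_gold ≈ 15.55

Break-even investment rate: n + g + δ = 0.02 + 0.03 + 0.04 = 0.09.
Setting f'(k) = n+g+δ gives 0.43·k^(0.43−1) = 0.09, hence k_gold = (0.43/0.09)^(1/0.57) ≈ 15.5462.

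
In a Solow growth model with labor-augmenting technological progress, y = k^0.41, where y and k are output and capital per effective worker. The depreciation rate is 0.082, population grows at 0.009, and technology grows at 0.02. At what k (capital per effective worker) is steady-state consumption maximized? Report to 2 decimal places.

Break-even investment rate: n + g + δ = 0.009 + 0.02 + 0.082 = 0.111.
Setting f'(k) = n+g+δ gives 0.41·k^(0.41−1) = 0.111, hence k_gold = (0.41/0.111)^(1/0.59) ≈ 9.1579.

k_gold ≈ 9.16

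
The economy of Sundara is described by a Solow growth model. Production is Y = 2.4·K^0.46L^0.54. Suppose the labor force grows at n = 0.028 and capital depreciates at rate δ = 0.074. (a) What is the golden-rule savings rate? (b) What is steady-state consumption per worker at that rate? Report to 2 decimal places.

(a) s_gold = 0.46; (b) c_gold ≈ 9.86

Capital per worker breaks even when investment replaces (n + δ)·k; here n + δ = 0.102.
For Cobb-Douglas, s_gold equals capital's share: s_gold = 0.46.
Setting f'(k) = n+δ gives 0.46·2.4·k^(0.46−1) = 0.102, hence k_gold = (0.46·2.4/0.102)^(1/0.54) ≈ 82.3186.
y_gold = 2.4·82.3186^0.46 ≈ 18.2533; c_gold = (1−0.46)·y_gold ≈ 9.8568.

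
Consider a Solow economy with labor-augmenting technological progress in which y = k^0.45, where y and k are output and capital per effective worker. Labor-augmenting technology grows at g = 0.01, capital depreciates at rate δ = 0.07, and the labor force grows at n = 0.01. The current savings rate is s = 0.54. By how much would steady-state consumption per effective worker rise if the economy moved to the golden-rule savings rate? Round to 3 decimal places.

Δc ≈ 0.060

The effective depreciation rate is n + g + δ = 0.01 + 0.01 + 0.07 = 0.09.
Current steady state (s = 0.54): k* = (0.54/0.09)^(1/0.55) ≈ 25.9908, y* = 25.9908^0.45 ≈ 4.3318, c* = (1−0.54)·4.3318 ≈ 1.9926.
At the golden rule the marginal product of capital equals n+g+δ: 0.45·k^(0.45−1) = 0.09. Solving, k_gold = (0.45/0.09)^(1/0.55) ≈ 18.6575.
y_gold = 18.6575^0.45 ≈ 3.7315, c_gold = y_gold − 0.09·k_gold ≈ 2.0523.
Gain: Δc = 2.0523 − 1.9926 ≈ 0.0597.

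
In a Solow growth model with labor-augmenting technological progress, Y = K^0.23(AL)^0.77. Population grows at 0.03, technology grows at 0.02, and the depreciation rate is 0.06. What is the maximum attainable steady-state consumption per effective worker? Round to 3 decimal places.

c_gold ≈ 0.960

The effective depreciation rate is n + g + δ = 0.03 + 0.02 + 0.06 = 0.11.
Maximizing c = f(k) − (n+g+δ)·k gives f'(k) = n+g+δ, i.e. 0.23·k^(0.23−1) = 0.11, so k_gold = (0.23/0.11)^(1/0.77) ≈ 2.6063.
y_gold = 2.6063^0.23 ≈ 1.2465.
c_gold = y_gold − (n+g+δ)·k_gold = 1.2465 − 0.11·2.6063 ≈ 0.9598.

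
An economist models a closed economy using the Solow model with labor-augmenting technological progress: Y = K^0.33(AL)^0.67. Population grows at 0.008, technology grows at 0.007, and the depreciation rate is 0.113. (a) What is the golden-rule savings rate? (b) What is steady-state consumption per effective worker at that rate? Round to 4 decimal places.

(a) s_gold = 0.3300; (b) c_gold ≈ 1.0682

n + g + δ = 0.008 + 0.007 + 0.113 = 0.128.
For Cobb-Douglas, s_gold equals capital's share: s_gold = 0.33.
At the golden rule the marginal product of capital equals n+g+δ: 0.33·k^(0.33−1) = 0.128. Solving, k_gold = (0.33/0.128)^(1/0.67) ≈ 4.1104.
y_gold = 4.1104^0.33 ≈ 1.5943; c_gold = (1−0.33)·y_gold ≈ 1.0682.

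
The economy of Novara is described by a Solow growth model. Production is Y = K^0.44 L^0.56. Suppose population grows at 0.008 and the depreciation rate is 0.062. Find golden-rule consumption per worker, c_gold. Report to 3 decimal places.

The effective depreciation rate is n + δ = 0.008 + 0.062 = 0.07.
Maximizing c = f(k) − (n+δ)·k gives f'(k) = n+δ, i.e. 0.44·k^(0.44−1) = 0.07, so k_gold = (0.44/0.07)^(1/0.56) ≈ 26.6461.
y_gold = 26.6461^0.44 ≈ 4.2391.
c_gold = y_gold − (n+δ)·k_gold = 4.2391 − 0.07·26.6461 ≈ 2.3739.

c_gold ≈ 2.374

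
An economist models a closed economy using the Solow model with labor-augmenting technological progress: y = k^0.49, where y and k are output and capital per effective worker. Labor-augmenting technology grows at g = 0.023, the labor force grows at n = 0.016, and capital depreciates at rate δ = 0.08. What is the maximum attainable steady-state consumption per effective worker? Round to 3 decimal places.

The effective depreciation rate is n + g + δ = 0.016 + 0.023 + 0.08 = 0.119.
Golden rule sets MPK = n+g+δ: 0.49·k^(0.49−1) = 0.119, so k_gold = (0.49/0.119)^(1/0.51) ≈ 16.0396.
y_gold = 16.0396^0.49 ≈ 3.8953.
c_gold = y_gold − (n+g+δ)·k_gold = 3.8953 − 0.119·16.0396 ≈ 1.9866.

c_gold ≈ 1.987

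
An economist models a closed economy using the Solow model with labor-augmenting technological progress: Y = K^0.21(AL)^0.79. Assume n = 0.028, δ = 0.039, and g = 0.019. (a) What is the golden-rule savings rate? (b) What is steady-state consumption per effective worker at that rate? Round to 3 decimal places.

Capital per effective worker breaks even when investment replaces (n + g + δ)·k; here n + g + δ = 0.086.
For Cobb-Douglas, s_gold equals capital's share: s_gold = 0.21.
Maximizing c = f(k) − (n+g+δ)·k gives f'(k) = n+g+δ, i.e. 0.21·k^(0.21−1) = 0.086, so k_gold = (0.21/0.086)^(1/0.79) ≈ 3.0959.
y_gold = 3.0959^0.21 ≈ 1.2678; c_gold = (1−0.21)·y_gold ≈ 1.0016.

(a) s_gold = 0.210; (b) c_gold ≈ 1.002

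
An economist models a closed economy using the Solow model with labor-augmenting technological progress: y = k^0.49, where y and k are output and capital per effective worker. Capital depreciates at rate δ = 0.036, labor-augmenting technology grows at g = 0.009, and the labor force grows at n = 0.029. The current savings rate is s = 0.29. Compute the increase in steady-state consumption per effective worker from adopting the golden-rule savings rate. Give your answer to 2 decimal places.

Δc ≈ 0.50

n + g + δ = 0.029 + 0.009 + 0.036 = 0.074.
Current steady state (s = 0.29): k* = (0.29/0.074)^(1/0.51) ≈ 14.5570, y* = 14.5570^0.49 ≈ 3.7145, c* = (1−0.29)·3.7145 ≈ 2.6373.
At the golden rule the marginal product of capital equals n+g+δ: 0.49·k^(0.49−1) = 0.074. Solving, k_gold = (0.49/0.074)^(1/0.51) ≈ 40.7131.
y_gold = 40.7131^0.49 ≈ 6.1485, c_gold = y_gold − 0.074·k_gold ≈ 3.1357.
Gain: Δc = 3.1357 − 2.6373 ≈ 0.4984.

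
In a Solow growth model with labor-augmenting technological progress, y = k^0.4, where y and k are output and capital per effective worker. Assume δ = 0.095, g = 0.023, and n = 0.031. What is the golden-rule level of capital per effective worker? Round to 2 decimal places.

k_gold ≈ 5.19

Capital per effective worker breaks even when investment replaces (n + g + δ)·k; here n + g + δ = 0.149.
Setting f'(k) = n+g+δ gives 0.4·k^(0.4−1) = 0.149, hence k_gold = (0.4/0.149)^(1/0.6) ≈ 5.1855.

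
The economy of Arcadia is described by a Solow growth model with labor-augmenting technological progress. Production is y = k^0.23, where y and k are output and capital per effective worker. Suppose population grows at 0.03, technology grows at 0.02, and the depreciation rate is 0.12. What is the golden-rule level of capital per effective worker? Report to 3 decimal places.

Capital per effective worker breaks even when investment replaces (n + g + δ)·k; here n + g + δ = 0.17.
Maximizing c = f(k) − (n+g+δ)·k gives f'(k) = n+g+δ, i.e. 0.23·k^(0.23−1) = 0.17, so k_gold = (0.23/0.17)^(1/0.77) ≈ 1.4808.

k_gold ≈ 1.481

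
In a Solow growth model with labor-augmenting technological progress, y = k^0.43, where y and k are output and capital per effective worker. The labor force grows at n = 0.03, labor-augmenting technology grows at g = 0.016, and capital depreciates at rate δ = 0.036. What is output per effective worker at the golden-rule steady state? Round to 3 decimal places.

y_gold ≈ 3.491

Break-even investment rate: n + g + δ = 0.03 + 0.016 + 0.036 = 0.082.
Setting f'(k) = n+g+δ gives 0.43·k^(0.43−1) = 0.082, hence k_gold = (0.43/0.082)^(1/0.57) ≈ 18.3042.
Output: y_gold = k_gold^0.43 = 18.3042^0.43 ≈ 3.4906.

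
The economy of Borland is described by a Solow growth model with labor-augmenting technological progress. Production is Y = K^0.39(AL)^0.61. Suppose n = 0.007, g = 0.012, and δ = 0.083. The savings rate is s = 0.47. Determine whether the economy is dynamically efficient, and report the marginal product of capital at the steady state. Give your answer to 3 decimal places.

Break-even investment rate: n + g + δ = 0.007 + 0.012 + 0.083 = 0.102.
Steady-state k*: s·k^0.39 = 0.102·k gives k* = (0.47/0.102)^(1/0.61) ≈ 12.2377.
MPK = 0.39·12.2377^(-0.61) ≈ 0.0846.
MPK < n+g+δ = 0.102, so the economy is dynamically inefficient (over-saving).

dynamically inefficient; MPK ≈ 0.085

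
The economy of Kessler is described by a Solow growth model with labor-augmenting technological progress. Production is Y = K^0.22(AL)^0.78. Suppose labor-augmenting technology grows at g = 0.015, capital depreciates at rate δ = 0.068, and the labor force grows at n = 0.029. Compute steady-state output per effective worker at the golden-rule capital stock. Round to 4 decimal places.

Break-even investment rate: n + g + δ = 0.029 + 0.015 + 0.068 = 0.112.
Golden rule sets MPK = n+g+δ: 0.22·k^(0.22−1) = 0.112, so k_gold = (0.22/0.112)^(1/0.78) ≈ 2.3763.
Output: y_gold = k_gold^0.22 = 2.3763^0.22 ≈ 1.2098.

y_gold ≈ 1.2098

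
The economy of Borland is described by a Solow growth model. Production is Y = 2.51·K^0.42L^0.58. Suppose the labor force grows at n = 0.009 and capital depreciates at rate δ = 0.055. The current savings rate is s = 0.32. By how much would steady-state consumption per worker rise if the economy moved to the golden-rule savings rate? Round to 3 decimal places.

The effective depreciation rate is n + δ = 0.009 + 0.055 = 0.064.
Current steady state (s = 0.32): k* = (0.32·2.51/0.064)^(1/0.58) ≈ 78.3815, y* = 2.51·78.3815^0.42 ≈ 15.6763, c* = (1−0.32)·15.6763 ≈ 10.6599.
At the golden rule the marginal product of capital equals n+δ: 0.42·2.51·k^(0.42−1) = 0.064. Solving, k_gold = (0.42·2.51/0.064)^(1/0.58) ≈ 125.2659.
y_gold = 2.51·125.2659^0.42 ≈ 19.0881, c_gold = y_gold − 0.064·k_gold ≈ 11.0711.
Gain: Δc = 11.0711 − 10.6599 ≈ 0.4112.

Δc ≈ 0.411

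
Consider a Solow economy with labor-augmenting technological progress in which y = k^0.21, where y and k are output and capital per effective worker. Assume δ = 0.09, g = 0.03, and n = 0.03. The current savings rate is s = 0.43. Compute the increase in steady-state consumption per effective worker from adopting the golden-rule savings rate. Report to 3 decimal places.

Break-even investment rate: n + g + δ = 0.03 + 0.03 + 0.09 = 0.15.
Current steady state (s = 0.43): k* = (0.43/0.15)^(1/0.79) ≈ 3.7928, y* = 3.7928^0.21 ≈ 1.3231, c* = (1−0.43)·1.3231 ≈ 0.7541.
Setting f'(k) = n+g+δ gives 0.21·k^(0.21−1) = 0.15, hence k_gold = (0.21/0.15)^(1/0.79) ≈ 1.5310.
y_gold = 1.5310^0.21 ≈ 1.0936, c_gold = y_gold − 0.15·k_gold ≈ 0.8639.
Gain: Δc = 0.8639 − 0.7541 ≈ 0.1098.

Δc ≈ 0.110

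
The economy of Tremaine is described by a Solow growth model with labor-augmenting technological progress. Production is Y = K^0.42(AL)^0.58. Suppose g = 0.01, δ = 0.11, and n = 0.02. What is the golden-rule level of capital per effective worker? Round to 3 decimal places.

The effective depreciation rate is n + g + δ = 0.02 + 0.01 + 0.11 = 0.14.
At the golden rule the marginal product of capital equals n+g+δ: 0.42·k^(0.42−1) = 0.14. Solving, k_gold = (0.42/0.14)^(1/0.58) ≈ 6.6470.

k_gold ≈ 6.647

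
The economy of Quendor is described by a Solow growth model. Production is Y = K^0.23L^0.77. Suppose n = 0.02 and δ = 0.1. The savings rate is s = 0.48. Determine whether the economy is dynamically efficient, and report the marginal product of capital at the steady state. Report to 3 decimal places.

Break-even investment rate: n + δ = 0.02 + 0.1 = 0.12.
Steady-state k*: s·k^0.23 = 0.12·k gives k* = (0.48/0.12)^(1/0.77) ≈ 6.0520.
MPK = 0.23·6.0520^(-0.77) ≈ 0.0575.
MPK < n+δ = 0.12, so the economy is dynamically inefficient (over-saving).

dynamically inefficient; MPK ≈ 0.058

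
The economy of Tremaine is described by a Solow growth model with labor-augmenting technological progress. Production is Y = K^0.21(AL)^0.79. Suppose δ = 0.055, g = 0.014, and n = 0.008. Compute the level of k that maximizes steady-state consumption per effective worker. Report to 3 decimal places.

Break-even investment rate: n + g + δ = 0.008 + 0.014 + 0.055 = 0.077.
At the golden rule the marginal product of capital equals n+g+δ: 0.21·k^(0.21−1) = 0.077. Solving, k_gold = (0.21/0.077)^(1/0.79) ≈ 3.5609.

k_gold ≈ 3.561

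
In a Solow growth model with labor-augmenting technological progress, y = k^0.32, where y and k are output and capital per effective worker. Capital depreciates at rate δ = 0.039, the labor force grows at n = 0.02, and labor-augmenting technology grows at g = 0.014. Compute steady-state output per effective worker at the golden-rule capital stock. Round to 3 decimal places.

Capital per effective worker breaks even when investment replaces (n + g + δ)·k; here n + g + δ = 0.073.
Maximizing c = f(k) − (n+g+δ)·k gives f'(k) = n+g+δ, i.e. 0.32·k^(0.32−1) = 0.073, so k_gold = (0.32/0.073)^(1/0.68) ≈ 8.7875.
Output: y_gold = k_gold^0.32 = 8.7875^0.32 ≈ 2.0046.

y_gold ≈ 2.005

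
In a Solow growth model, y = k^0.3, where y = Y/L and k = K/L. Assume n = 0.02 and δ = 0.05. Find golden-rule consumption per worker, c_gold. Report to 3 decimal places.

Break-even investment rate: n + δ = 0.02 + 0.05 = 0.07.
Maximizing c = f(k) − (n+δ)·k gives f'(k) = n+δ, i.e. 0.3·k^(0.3−1) = 0.07, so k_gold = (0.3/0.07)^(1/0.7) ≈ 7.9963.
y_gold = 7.9963^0.3 ≈ 1.8658.
c_gold = y_gold − (n+δ)·k_gold = 1.8658 − 0.07·7.9963 ≈ 1.3061.

c_gold ≈ 1.306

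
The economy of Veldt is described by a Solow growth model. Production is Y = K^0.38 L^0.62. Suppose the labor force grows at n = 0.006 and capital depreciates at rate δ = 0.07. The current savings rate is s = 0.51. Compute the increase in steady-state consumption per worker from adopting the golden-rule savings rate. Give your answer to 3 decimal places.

Δc ≈ 0.089

Capital per worker breaks even when investment replaces (n + δ)·k; here n + δ = 0.076.
Current steady state (s = 0.51): k* = (0.51/0.076)^(1/0.62) ≈ 21.5515, y* = 21.5515^0.38 ≈ 3.2116, c* = (1−0.51)·3.2116 ≈ 1.5737.
Setting f'(k) = n+δ gives 0.38·k^(0.38−1) = 0.076, hence k_gold = (0.38/0.076)^(1/0.62) ≈ 13.4082.
y_gold = 13.4082^0.38 ≈ 2.6816, c_gold = y_gold − 0.076·k_gold ≈ 1.6626.
Gain: Δc = 1.6626 − 1.5737 ≈ 0.0889.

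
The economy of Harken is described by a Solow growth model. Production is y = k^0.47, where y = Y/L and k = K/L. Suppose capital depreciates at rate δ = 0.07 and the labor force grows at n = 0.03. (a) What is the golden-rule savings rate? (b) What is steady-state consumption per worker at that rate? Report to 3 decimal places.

Capital per worker breaks even when investment replaces (n + δ)·k; here n + δ = 0.1.
For Cobb-Douglas, s_gold equals capital's share: s_gold = 0.47.
Maximizing c = f(k) − (n+δ)·k gives f'(k) = n+δ, i.e. 0.47·k^(0.47−1) = 0.1, so k_gold = (0.47/0.1)^(1/0.53) ≈ 18.5400.
y_gold = 18.5400^0.47 ≈ 3.9447; c_gold = (1−0.47)·y_gold ≈ 2.0907.

(a) s_gold = 0.470; (b) c_gold ≈ 2.091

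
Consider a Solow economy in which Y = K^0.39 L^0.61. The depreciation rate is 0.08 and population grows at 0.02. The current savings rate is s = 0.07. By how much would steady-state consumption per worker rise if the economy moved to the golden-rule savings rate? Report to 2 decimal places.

Δc ≈ 0.72

Capital per worker breaks even when investment replaces (n + δ)·k; here n + δ = 0.1.
Current steady state (s = 0.07): k* = (0.07/0.1)^(1/0.61) ≈ 0.5573, y* = 0.5573^0.39 ≈ 0.7961, c* = (1−0.07)·0.7961 ≈ 0.7404.
At the golden rule the marginal product of capital equals n+δ: 0.39·k^(0.39−1) = 0.1. Solving, k_gold = (0.39/0.1)^(1/0.61) ≈ 9.3102.
y_gold = 9.3102^0.39 ≈ 2.3872, c_gold = y_gold − 0.1·k_gold ≈ 1.4562.
Gain: Δc = 1.4562 − 0.7404 ≈ 0.7158.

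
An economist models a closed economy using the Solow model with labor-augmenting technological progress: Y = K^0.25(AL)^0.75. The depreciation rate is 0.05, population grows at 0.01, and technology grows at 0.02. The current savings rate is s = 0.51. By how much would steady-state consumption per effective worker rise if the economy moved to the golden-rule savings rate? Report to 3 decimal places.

Capital per effective worker breaks even when investment replaces (n + g + δ)·k; here n + g + δ = 0.08.
Current steady state (s = 0.51): k* = (0.51/0.08)^(1/0.75) ≈ 11.8206, y* = 11.8206^0.25 ≈ 1.8542, c* = (1−0.51)·1.8542 ≈ 0.9086.
Golden rule sets MPK = n+g+δ: 0.25·k^(0.25−1) = 0.08, so k_gold = (0.25/0.08)^(1/0.75) ≈ 4.5688.
y_gold = 4.5688^0.25 ≈ 1.4620, c_gold = y_gold − 0.08·k_gold ≈ 1.0965.
Gain: Δc = 1.0965 − 0.9086 ≈ 0.1879.

Δc ≈ 0.188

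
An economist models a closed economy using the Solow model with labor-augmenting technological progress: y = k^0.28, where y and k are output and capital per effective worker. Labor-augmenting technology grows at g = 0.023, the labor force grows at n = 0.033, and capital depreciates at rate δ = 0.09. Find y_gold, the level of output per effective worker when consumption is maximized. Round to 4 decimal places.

y_gold ≈ 1.2882

Capital per effective worker breaks even when investment replaces (n + g + δ)·k; here n + g + δ = 0.146.
Golden rule sets MPK = n+g+δ: 0.28·k^(0.28−1) = 0.146, so k_gold = (0.28/0.146)^(1/0.72) ≈ 2.4705.
Output: y_gold = k_gold^0.28 = 2.4705^0.28 ≈ 1.2882.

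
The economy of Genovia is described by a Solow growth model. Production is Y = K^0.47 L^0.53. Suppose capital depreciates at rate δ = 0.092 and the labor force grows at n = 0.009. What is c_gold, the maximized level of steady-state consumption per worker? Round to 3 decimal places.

Break-even investment rate: n + δ = 0.009 + 0.092 = 0.101.
Golden rule sets MPK = n+δ: 0.47·k^(0.47−1) = 0.101, so k_gold = (0.47/0.101)^(1/0.53) ≈ 18.1951.
y_gold = 18.1951^0.47 ≈ 3.9100.
c_gold = y_gold − (n+δ)·k_gold = 3.9100 − 0.101·18.1951 ≈ 2.0723.

c_gold ≈ 2.072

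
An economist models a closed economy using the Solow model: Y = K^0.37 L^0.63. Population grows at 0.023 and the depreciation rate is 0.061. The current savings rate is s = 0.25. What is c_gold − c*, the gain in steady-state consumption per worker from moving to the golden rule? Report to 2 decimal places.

n + δ = 0.023 + 0.061 = 0.084.
Current steady state (s = 0.25): k* = (0.25/0.084)^(1/0.63) ≈ 5.6473, y* = 5.6473^0.37 ≈ 1.8975, c* = (1−0.25)·1.8975 ≈ 1.4231.
Maximizing c = f(k) − (n+δ)·k gives f'(k) = n+δ, i.e. 0.37·k^(0.37−1) = 0.084, so k_gold = (0.37/0.084)^(1/0.63) ≈ 10.5220.
y_gold = 10.5220^0.37 ≈ 2.3888, c_gold = y_gold − 0.084·k_gold ≈ 1.5049.
Gain: Δc = 1.5049 − 1.4231 ≈ 0.0818.

Δc ≈ 0.08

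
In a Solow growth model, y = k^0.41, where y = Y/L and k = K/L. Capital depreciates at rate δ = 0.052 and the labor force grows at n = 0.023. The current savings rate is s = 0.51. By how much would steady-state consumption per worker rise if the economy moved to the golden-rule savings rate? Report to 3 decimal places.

Break-even investment rate: n + δ = 0.023 + 0.052 = 0.075.
Current steady state (s = 0.51): k* = (0.51/0.075)^(1/0.59) ≈ 25.7651, y* = 25.7651^0.41 ≈ 3.7890, c* = (1−0.51)·3.7890 ≈ 1.8566.
Setting f'(k) = n+δ gives 0.41·k^(0.41−1) = 0.075, hence k_gold = (0.41/0.075)^(1/0.59) ≈ 17.7982.
y_gold = 17.7982^0.41 ≈ 3.2558, c_gold = y_gold − 0.075·k_gold ≈ 1.9209.
Gain: Δc = 1.9209 − 1.8566 ≈ 0.0643.

Δc ≈ 0.064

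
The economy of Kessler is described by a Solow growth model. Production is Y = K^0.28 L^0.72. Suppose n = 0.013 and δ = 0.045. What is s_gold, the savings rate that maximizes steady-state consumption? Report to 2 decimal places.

s_gold = 0.28

The effective depreciation rate is n + δ = 0.013 + 0.045 = 0.058.
At the golden rule MPK = n+δ, and in any Cobb-Douglas steady state s = (n+δ)·k/y = MPK·k/y = capital's share 0.28.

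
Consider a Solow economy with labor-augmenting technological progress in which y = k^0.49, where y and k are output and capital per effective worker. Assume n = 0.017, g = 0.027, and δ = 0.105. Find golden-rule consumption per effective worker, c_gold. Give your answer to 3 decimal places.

c_gold ≈ 1.601

The effective depreciation rate is n + g + δ = 0.017 + 0.027 + 0.105 = 0.149.
At the golden rule the marginal product of capital equals n+g+δ: 0.49·k^(0.49−1) = 0.149. Solving, k_gold = (0.49/0.149)^(1/0.51) ≈ 10.3215.
y_gold = 10.3215^0.49 ≈ 3.1386.
c_gold = y_gold − (n+g+δ)·k_gold = 3.1386 − 0.149·10.3215 ≈ 1.6007.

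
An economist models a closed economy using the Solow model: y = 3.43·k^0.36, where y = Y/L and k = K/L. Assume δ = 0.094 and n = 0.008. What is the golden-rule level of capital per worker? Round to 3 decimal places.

Break-even investment rate: n + δ = 0.008 + 0.094 = 0.102.
Maximizing c = f(k) − (n+δ)·k gives f'(k) = n+δ, i.e. 0.36·3.43·k^(0.36−1) = 0.102, so k_gold = (0.36·3.43/0.102)^(1/0.64) ≈ 49.2246.

k_gold ≈ 49.225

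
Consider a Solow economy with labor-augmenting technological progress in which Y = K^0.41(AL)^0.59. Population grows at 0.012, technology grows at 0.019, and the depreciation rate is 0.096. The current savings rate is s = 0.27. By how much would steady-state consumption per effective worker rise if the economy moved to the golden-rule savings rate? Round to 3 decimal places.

Δc ≈ 0.099

The effective depreciation rate is n + g + δ = 0.012 + 0.019 + 0.096 = 0.127.
Current steady state (s = 0.27): k* = (0.27/0.127)^(1/0.59) ≈ 3.5908, y* = 3.5908^0.41 ≈ 1.6890, c* = (1−0.27)·1.6890 ≈ 1.2330.
At the golden rule the marginal product of capital equals n+g+δ: 0.41·k^(0.41−1) = 0.127. Solving, k_gold = (0.41/0.127)^(1/0.59) ≈ 7.2892.
y_gold = 7.2892^0.41 ≈ 2.2579, c_gold = y_gold − 0.127·k_gold ≈ 1.3321.
Gain: Δc = 1.3321 − 1.2330 ≈ 0.0992.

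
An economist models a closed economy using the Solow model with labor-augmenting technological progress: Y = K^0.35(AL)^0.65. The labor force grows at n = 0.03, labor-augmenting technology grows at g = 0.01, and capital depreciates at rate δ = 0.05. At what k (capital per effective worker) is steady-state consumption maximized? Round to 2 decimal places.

Capital per effective worker breaks even when investment replaces (n + g + δ)·k; here n + g + δ = 0.09.
At the golden rule the marginal product of capital equals n+g+δ: 0.35·k^(0.35−1) = 0.09. Solving, k_gold = (0.35/0.09)^(1/0.65) ≈ 8.0802.

k_gold ≈ 8.08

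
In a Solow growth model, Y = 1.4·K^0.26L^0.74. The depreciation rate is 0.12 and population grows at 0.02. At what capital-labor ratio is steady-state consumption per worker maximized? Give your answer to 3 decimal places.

n + δ = 0.02 + 0.12 = 0.14.
Maximizing c = f(k) − (n+δ)·k gives f'(k) = n+δ, i.e. 0.26·1.4·k^(0.26−1) = 0.14, so k_gold = (0.26·1.4/0.14)^(1/0.74) ≈ 3.6373.

k_gold ≈ 3.637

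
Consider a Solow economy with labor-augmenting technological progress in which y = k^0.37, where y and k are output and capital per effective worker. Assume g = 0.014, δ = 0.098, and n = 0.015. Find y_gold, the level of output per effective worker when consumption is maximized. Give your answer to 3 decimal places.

n + g + δ = 0.015 + 0.014 + 0.098 = 0.127.
At the golden rule the marginal product of capital equals n+g+δ: 0.37·k^(0.37−1) = 0.127. Solving, k_gold = (0.37/0.127)^(1/0.63) ≈ 5.4593.
Output: y_gold = k_gold^0.37 = 5.4593^0.37 ≈ 1.8739.

y_gold ≈ 1.874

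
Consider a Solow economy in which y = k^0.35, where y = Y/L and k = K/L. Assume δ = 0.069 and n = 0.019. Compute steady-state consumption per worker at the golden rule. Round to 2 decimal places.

Break-even investment rate: n + δ = 0.019 + 0.069 = 0.088.
Setting f'(k) = n+δ gives 0.35·k^(0.35−1) = 0.088, hence k_gold = (0.35/0.088)^(1/0.65) ≈ 8.3645.
y_gold = 8.3645^0.35 ≈ 2.1031.
c_gold = y_gold − (n+δ)·k_gold = 2.1031 − 0.088·8.3645 ≈ 1.3670.

c_gold ≈ 1.37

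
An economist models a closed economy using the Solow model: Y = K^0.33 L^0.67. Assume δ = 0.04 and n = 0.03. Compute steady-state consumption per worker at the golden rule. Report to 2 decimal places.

c_gold ≈ 1.44

Break-even investment rate: n + δ = 0.03 + 0.04 = 0.07.
At the golden rule the marginal product of capital equals n+δ: 0.33·k^(0.33−1) = 0.07. Solving, k_gold = (0.33/0.07)^(1/0.67) ≈ 10.1181.
y_gold = 10.1181^0.33 ≈ 2.1463.
c_gold = y_gold − (n+δ)·k_gold = 2.1463 − 0.07·10.1181 ≈ 1.4380.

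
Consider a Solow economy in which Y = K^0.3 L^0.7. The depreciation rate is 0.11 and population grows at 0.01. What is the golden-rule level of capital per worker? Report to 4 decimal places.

k_gold ≈ 3.7024

Capital per worker breaks even when investment replaces (n + δ)·k; here n + δ = 0.12.
Maximizing c = f(k) − (n+δ)·k gives f'(k) = n+δ, i.e. 0.3·k^(0.3−1) = 0.12, so k_gold = (0.3/0.12)^(1/0.7) ≈ 3.7024.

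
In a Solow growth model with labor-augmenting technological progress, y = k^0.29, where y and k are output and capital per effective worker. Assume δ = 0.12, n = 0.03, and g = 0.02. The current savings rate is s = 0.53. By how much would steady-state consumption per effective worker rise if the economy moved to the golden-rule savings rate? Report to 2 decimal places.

n + g + δ = 0.03 + 0.02 + 0.12 = 0.17.
Current steady state (s = 0.53): k* = (0.53/0.17)^(1/0.71) ≈ 4.9606, y* = 4.9606^0.29 ≈ 1.5911, c* = (1−0.53)·1.5911 ≈ 0.7478.
Setting f'(k) = n+g+δ gives 0.29·k^(0.29−1) = 0.17, hence k_gold = (0.29/0.17)^(1/0.71) ≈ 2.1217.
y_gold = 2.1217^0.29 ≈ 1.2438, c_gold = y_gold − 0.17·k_gold ≈ 0.8831.
Gain: Δc = 0.8831 − 0.7478 ≈ 0.1352.

Δc ≈ 0.14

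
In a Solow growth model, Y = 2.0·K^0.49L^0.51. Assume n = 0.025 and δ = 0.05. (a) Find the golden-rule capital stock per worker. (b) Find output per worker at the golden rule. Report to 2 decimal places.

(a) k_gold ≈ 154.37; (b) y_gold ≈ 23.63

The effective depreciation rate is n + δ = 0.025 + 0.05 = 0.075.
Maximizing c = f(k) − (n+δ)·k gives f'(k) = n+δ, i.e. 0.49·2.0·k^(0.49−1) = 0.075, so k_gold = (0.49·2.0/0.075)^(1/0.51) ≈ 154.3684.
y_gold = 2.0·154.3684^0.49 ≈ 23.6278.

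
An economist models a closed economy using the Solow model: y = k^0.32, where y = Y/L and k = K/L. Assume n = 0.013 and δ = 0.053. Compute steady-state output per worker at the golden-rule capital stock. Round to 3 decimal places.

y_gold ≈ 2.102

n + δ = 0.013 + 0.053 = 0.066.
At the golden rule the marginal product of capital equals n+δ: 0.32·k^(0.32−1) = 0.066. Solving, k_gold = (0.32/0.066)^(1/0.68) ≈ 10.1916.
Output: y_gold = k_gold^0.32 = 10.1916^0.32 ≈ 2.1020.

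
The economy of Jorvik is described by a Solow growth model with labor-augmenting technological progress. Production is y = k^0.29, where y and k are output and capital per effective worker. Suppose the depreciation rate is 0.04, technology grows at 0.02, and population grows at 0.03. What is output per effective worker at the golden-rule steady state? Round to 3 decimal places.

y_gold ≈ 1.613

n + g + δ = 0.03 + 0.02 + 0.04 = 0.09.
At the golden rule the marginal product of capital equals n+g+δ: 0.29·k^(0.29−1) = 0.09. Solving, k_gold = (0.29/0.09)^(1/0.71) ≈ 5.1965.
Output: y_gold = k_gold^0.29 = 5.1965^0.29 ≈ 1.6127.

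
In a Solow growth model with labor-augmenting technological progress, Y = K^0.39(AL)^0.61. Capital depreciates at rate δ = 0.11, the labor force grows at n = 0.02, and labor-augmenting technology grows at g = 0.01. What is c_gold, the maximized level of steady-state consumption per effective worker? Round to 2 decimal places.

c_gold ≈ 1.17

n + g + δ = 0.02 + 0.01 + 0.11 = 0.14.
Maximizing c = f(k) − (n+g+δ)·k gives f'(k) = n+g+δ, i.e. 0.39·k^(0.39−1) = 0.14, so k_gold = (0.39/0.14)^(1/0.61) ≈ 5.3630.
y_gold = 5.3630^0.39 ≈ 1.9252.
c_gold = y_gold − (n+g+δ)·k_gold = 1.9252 − 0.14·5.3630 ≈ 1.1743.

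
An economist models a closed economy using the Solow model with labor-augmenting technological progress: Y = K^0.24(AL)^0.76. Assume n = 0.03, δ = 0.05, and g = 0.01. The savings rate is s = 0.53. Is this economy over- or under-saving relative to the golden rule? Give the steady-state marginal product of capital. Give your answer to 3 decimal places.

The effective depreciation rate is n + g + δ = 0.03 + 0.01 + 0.05 = 0.09.
Steady-state k*: s·k^0.24 = 0.09·k gives k* = (0.53/0.09)^(1/0.76) ≈ 10.3086.
MPK = 0.24·10.3086^(-0.76) ≈ 0.0408.
MPK < n+g+δ = 0.09, so the economy is dynamically inefficient (over-saving).

over-saving; MPK ≈ 0.041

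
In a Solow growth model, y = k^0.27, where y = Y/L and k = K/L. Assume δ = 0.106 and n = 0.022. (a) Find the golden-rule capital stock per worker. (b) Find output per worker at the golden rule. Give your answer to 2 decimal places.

(a) k_gold ≈ 2.78; (b) y_gold ≈ 1.32

n + δ = 0.022 + 0.106 = 0.128.
Setting f'(k) = n+δ gives 0.27·k^(0.27−1) = 0.128, hence k_gold = (0.27/0.128)^(1/0.73) ≈ 2.7800.
y_gold = 2.7800^0.27 ≈ 1.3179.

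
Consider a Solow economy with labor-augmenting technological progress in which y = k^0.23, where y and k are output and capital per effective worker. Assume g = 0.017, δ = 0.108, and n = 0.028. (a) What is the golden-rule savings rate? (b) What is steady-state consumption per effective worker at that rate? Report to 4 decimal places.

(a) s_gold = 0.2300; (b) c_gold ≈ 0.8697

Capital per effective worker breaks even when investment replaces (n + g + δ)·k; here n + g + δ = 0.153.
For Cobb-Douglas, s_gold equals capital's share: s_gold = 0.23.
At the golden rule the marginal product of capital equals n+g+δ: 0.23·k^(0.23−1) = 0.153. Solving, k_gold = (0.23/0.153)^(1/0.77) ≈ 1.6979.
y_gold = 1.6979^0.23 ≈ 1.1295; c_gold = (1−0.23)·y_gold ≈ 0.8697.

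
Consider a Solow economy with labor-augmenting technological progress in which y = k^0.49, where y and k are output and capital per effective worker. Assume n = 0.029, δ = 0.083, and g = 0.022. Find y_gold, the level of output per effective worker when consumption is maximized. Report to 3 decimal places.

y_gold ≈ 3.475

The effective depreciation rate is n + g + δ = 0.029 + 0.022 + 0.083 = 0.134.
Golden rule sets MPK = n+g+δ: 0.49·k^(0.49−1) = 0.134, so k_gold = (0.49/0.134)^(1/0.51) ≈ 12.7087.
Output: y_gold = k_gold^0.49 = 12.7087^0.49 ≈ 3.4754.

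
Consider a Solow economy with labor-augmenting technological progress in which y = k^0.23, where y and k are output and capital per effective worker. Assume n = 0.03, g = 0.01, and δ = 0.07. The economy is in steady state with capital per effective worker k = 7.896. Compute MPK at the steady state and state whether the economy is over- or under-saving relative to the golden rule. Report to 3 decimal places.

over-saving; MPK ≈ 0.047

The effective depreciation rate is n + g + δ = 0.03 + 0.01 + 0.07 = 0.11.
MPK = 0.23·k^(0.23−1) = 0.23·7.896^(-0.77) ≈ 0.0469.
MPK < 0.11, so the economy is dynamically inefficient (over-saving).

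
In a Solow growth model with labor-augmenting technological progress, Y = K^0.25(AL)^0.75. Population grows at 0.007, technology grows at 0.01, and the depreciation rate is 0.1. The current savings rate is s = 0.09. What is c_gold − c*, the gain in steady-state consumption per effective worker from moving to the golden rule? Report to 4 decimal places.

Capital per effective worker breaks even when investment replaces (n + g + δ)·k; here n + g + δ = 0.117.
Current steady state (s = 0.09): k* = (0.09/0.117)^(1/0.75) ≈ 0.7048, y* = 0.7048^0.25 ≈ 0.9163, c* = (1−0.09)·0.9163 ≈ 0.8338.
Maximizing c = f(k) − (n+g+δ)·k gives f'(k) = n+g+δ, i.e. 0.25·k^(0.25−1) = 0.117, so k_gold = (0.25/0.117)^(1/0.75) ≈ 2.7522.
y_gold = 2.7522^0.25 ≈ 1.2880, c_gold = y_gold − 0.117·k_gold ≈ 0.9660.
Gain: Δc = 0.9660 − 0.8338 ≈ 0.1322.

Δc ≈ 0.1322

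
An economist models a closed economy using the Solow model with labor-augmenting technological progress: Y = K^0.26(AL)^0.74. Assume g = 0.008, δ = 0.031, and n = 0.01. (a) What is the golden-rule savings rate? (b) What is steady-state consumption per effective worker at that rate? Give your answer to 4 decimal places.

Break-even investment rate: n + g + δ = 0.01 + 0.008 + 0.031 = 0.049.
For Cobb-Douglas, s_gold equals capital's share: s_gold = 0.26.
Golden rule sets MPK = n+g+δ: 0.26·k^(0.26−1) = 0.049, so k_gold = (0.26/0.049)^(1/0.74) ≈ 9.5374.
y_gold = 9.5374^0.26 ≈ 1.7974; c_gold = (1−0.26)·y_gold ≈ 1.3301.

(a) s_gold = 0.2600; (b) c_gold ≈ 1.3301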